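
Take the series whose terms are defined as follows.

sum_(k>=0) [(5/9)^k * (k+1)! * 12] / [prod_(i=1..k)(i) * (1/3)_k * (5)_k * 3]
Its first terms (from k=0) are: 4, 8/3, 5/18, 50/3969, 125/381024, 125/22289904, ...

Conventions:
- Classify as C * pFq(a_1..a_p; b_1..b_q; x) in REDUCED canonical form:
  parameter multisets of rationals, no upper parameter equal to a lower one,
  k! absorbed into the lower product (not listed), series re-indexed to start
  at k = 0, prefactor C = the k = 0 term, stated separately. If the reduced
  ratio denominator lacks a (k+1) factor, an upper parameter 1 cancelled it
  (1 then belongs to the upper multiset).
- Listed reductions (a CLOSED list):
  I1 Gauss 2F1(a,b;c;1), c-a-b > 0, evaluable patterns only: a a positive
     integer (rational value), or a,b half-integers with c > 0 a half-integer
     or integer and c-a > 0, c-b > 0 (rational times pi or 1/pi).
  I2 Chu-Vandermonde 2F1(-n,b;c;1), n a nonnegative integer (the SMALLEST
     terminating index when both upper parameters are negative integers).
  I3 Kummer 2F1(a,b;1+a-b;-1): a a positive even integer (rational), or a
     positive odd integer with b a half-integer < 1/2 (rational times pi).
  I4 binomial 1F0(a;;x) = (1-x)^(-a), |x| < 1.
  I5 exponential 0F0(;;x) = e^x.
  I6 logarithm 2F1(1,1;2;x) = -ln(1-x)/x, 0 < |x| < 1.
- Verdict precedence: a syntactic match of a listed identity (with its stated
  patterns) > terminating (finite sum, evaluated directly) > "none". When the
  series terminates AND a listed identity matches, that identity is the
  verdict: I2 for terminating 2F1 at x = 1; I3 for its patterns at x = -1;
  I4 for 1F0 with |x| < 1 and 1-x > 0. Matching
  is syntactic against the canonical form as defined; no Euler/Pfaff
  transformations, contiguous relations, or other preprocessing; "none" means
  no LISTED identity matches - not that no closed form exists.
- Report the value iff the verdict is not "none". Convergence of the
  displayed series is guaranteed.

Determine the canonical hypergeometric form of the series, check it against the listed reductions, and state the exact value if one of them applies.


Reduced: x = 5/9, 1F2, upper = {2}, lower = {1/3, 5}, C = 4. Verdict: none (x = 5/9): each listed identity misses the multisets {2} ; {1/3, 5}.

Structural cue: with t_0 = 4, the constant factors (C = 4, x = 5/9) combine into one prefactor.
Consecutive-term ratio: r(k) = (5/9) * (k+2) / [(k+1/3) (k+5) (k+1)] - rational in k, leading ratio (5/9); with t_0 = 4, classification follows.


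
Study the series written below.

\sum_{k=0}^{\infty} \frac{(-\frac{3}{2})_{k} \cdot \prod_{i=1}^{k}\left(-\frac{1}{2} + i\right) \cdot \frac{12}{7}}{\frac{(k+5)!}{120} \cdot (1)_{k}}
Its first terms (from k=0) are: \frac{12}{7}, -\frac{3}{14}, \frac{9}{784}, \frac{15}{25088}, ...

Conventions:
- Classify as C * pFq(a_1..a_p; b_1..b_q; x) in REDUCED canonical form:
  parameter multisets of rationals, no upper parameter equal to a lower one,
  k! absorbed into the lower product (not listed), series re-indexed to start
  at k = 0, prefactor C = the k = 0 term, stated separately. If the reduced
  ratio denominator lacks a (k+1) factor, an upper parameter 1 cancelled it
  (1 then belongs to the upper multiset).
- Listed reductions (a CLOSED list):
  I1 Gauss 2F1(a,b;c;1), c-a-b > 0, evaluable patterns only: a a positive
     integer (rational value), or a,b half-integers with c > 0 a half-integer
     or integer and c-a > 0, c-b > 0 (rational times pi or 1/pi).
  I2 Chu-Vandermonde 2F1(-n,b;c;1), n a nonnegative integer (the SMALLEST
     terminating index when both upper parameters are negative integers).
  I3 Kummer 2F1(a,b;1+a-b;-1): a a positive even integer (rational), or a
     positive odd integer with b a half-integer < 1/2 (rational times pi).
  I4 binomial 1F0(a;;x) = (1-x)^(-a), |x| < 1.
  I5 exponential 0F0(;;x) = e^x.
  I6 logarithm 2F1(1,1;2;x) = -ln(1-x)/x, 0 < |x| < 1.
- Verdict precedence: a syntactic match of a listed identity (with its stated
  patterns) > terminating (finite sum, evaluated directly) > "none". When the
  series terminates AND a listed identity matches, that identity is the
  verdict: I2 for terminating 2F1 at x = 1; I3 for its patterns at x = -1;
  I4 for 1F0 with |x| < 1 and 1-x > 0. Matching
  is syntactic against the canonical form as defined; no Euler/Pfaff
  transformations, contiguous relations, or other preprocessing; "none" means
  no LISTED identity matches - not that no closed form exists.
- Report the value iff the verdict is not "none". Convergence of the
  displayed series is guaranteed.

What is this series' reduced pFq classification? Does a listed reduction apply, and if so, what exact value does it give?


With C = \frac{12}{7}: the canonical form is 2F1(-\frac{3}{2}, \frac{1}{2}; 6; 1). Verdict (x = 1): Gauss's theorem I1 (half-integer case) applies (x = 1; upper {-\frac{3}{2}, \frac{1}{2}} half-integers, c = 6 in the evaluable pattern). Exact value: \frac{2097152}{441441} / \pi.

First insight: with t_0 = \frac{12}{7}, (1)_k (C = 12/7) is k! itself.
Consecutive-term ratio: r(k) = 1 * (k-\frac{3}{2}) (k+\frac{1}{2}) / [(k+6) (k+1)] - rational in k. x = 1; t_0 = \frac{12}{7}; negate the roots.


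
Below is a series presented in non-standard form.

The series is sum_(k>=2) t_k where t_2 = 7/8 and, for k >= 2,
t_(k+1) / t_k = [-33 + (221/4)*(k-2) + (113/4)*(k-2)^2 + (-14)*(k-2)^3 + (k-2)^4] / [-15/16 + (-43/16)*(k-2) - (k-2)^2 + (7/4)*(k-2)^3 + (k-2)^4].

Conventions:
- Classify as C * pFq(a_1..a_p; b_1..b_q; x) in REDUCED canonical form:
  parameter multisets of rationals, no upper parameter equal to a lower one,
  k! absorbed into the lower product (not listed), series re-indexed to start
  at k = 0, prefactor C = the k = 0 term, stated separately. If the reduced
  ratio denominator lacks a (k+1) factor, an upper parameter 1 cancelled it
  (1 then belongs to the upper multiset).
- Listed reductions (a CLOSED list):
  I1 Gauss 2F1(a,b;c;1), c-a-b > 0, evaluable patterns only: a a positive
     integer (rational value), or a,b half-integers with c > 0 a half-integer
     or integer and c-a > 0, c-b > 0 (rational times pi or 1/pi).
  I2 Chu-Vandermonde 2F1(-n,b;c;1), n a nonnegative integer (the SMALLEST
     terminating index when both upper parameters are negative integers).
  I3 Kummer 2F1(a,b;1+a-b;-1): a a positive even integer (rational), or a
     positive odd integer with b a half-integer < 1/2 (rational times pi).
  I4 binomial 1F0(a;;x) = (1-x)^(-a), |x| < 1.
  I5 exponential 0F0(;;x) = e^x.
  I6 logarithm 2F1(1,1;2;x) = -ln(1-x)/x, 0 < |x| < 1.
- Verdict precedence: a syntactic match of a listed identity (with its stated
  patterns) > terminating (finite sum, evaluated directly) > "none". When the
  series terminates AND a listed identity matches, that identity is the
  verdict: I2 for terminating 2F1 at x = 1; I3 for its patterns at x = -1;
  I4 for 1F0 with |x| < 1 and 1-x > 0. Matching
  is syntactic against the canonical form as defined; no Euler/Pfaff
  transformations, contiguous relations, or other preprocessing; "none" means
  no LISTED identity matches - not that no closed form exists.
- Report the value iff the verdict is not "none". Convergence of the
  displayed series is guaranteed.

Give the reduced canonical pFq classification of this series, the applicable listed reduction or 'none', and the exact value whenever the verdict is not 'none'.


The tell: t_0 being 7/8, the expanded ratio factors over Q; C = 7/8, x = 1, roots give parameters.
Consecutive-term ratio: r(k) = 1 * (k-11) (k-4) (k-1/2) / [(k-5/4) (k+1/2) (k+1)] - rational; roots negated = parameters, x = 1, C = 7/8.

Prefactor 7/8, argument 1: 3F2 with upper {-11, -4, -1/2} over lower {-5/4, 1/2}. Verdict: terminating - the sum ends at index 4 because -4 is a negative integer; exact evaluation follows. Sum: -333471/56.


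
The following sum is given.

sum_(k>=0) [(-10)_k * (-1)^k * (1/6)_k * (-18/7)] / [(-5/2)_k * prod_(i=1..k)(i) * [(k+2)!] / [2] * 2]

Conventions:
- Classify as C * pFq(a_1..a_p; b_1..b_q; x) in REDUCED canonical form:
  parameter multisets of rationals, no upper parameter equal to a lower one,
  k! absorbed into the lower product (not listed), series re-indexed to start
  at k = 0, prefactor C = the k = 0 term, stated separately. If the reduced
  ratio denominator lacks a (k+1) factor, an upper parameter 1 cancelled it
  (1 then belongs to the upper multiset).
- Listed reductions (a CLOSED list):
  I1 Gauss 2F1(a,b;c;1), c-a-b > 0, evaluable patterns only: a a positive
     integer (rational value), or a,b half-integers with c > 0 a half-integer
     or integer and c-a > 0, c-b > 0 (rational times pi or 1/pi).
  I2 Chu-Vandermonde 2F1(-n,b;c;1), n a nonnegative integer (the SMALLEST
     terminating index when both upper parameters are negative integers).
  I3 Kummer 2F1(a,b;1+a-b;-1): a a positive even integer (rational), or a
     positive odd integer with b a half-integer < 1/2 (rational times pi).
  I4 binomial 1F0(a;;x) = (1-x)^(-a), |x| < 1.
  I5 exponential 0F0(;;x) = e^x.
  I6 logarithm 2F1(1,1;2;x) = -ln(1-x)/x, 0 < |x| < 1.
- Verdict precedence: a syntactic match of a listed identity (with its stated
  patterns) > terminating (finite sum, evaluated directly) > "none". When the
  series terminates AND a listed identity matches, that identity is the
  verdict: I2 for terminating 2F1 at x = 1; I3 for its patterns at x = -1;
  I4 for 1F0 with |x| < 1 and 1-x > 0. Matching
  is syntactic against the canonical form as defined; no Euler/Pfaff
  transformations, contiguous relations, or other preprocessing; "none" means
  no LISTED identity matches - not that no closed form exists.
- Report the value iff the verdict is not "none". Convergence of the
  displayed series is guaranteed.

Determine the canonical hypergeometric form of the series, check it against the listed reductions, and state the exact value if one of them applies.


The tell: with t_0 = -9/7, the product of the first k integers (prefactor -9/7) is k!.
Adjacent-term ratio: r(k) = (-1) * (k-10) (k+1/6) / [(k-5/2) (k+3) (k+1)] - rational in k. x = (-1); t_0 = -9/7; negate the roots.

Canonical form: C = -9/7 times 2F2 with upper {-10, 1/6}, lower {-5/2, 3}, x = -1. Verdict: terminating. (-10)_k vanishes past k = 10, leaving a 11-term sum, computed directly. Sum: 287212380372563/280017198236160.


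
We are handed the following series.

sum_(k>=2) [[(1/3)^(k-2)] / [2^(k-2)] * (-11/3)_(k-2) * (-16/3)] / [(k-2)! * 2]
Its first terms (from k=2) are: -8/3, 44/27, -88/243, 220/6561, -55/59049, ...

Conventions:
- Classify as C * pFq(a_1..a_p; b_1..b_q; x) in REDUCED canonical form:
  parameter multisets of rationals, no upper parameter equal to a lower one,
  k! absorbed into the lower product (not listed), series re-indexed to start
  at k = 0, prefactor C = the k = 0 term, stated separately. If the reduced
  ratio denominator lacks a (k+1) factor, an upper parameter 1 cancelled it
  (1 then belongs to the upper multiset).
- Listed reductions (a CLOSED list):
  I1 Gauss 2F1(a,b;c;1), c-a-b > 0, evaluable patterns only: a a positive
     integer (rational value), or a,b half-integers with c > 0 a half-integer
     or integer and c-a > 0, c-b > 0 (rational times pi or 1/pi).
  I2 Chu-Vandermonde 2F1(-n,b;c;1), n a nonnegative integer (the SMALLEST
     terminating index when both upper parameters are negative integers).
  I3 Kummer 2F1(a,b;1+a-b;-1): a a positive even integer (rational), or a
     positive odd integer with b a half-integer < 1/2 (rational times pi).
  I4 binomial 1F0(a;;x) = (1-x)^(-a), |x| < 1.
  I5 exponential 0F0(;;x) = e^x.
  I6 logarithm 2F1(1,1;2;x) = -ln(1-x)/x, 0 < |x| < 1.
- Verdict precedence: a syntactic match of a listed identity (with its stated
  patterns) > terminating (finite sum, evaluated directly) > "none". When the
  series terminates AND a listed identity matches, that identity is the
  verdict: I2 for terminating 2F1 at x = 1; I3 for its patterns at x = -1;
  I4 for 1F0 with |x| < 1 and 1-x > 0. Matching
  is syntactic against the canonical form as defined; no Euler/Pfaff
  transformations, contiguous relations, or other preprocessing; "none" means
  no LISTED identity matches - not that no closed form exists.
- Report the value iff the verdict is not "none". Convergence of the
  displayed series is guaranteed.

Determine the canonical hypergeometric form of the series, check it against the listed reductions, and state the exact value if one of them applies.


At argument 1/6: a 1F0 with upper {-11/3}, lower {-}, scaled by C = -8/3. Verdict: the I4 binomial reduction fires (the 1F0 binomial series: exponent 11/3, x = 1/6). Sum: (-8/3) * (5/6)^(11/3).

Key step: t_0 = -8/3 here, and the constant factors (prefactor -8/3) combine into one prefactor.
Ratio: r(k) = (1/6) * (k-11/3) / [(k+1)] - poly over poly, x = (1/6) from leading terms; C = -8/3 at k = 0.


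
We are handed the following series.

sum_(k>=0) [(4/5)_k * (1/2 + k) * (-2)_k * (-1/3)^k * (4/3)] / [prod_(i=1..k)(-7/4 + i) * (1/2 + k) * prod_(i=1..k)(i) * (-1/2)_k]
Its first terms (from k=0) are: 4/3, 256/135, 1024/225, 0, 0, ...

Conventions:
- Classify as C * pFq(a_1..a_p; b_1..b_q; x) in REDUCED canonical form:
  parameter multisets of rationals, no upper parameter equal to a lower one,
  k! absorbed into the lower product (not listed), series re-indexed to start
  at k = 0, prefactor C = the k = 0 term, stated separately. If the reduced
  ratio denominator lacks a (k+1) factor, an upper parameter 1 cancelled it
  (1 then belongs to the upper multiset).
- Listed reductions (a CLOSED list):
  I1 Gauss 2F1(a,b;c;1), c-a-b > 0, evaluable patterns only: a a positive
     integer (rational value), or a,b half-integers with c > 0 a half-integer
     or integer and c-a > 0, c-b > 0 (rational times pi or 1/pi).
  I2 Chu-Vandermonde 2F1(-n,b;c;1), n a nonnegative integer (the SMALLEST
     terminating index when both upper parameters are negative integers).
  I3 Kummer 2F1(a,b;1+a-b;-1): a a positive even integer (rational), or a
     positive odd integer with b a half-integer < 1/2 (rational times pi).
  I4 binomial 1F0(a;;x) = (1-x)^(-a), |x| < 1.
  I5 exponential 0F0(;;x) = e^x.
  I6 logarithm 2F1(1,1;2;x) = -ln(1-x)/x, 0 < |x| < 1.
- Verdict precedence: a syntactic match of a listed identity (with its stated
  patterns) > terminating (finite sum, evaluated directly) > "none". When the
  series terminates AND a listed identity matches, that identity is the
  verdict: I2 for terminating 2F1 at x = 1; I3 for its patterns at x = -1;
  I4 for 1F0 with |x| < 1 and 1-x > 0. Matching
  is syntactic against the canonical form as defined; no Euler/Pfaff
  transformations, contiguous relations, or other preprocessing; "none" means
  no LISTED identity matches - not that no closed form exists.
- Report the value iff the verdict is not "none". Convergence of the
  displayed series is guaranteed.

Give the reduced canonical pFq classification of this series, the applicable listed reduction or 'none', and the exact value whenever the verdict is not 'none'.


Canonical form: C = 4/3 times 2F2 with upper {-2, 4/5}, lower {-3/4, -1/2}, x = -1/3. Verdict: terminating. With -2 upstairs the series is a 3-term polynomial sum; evaluated term by term. Sum: 5252/675.

Structural cue: t_0 = 4/3 here, and the lower running product (prefactor 4/3) is a rising factorial.
Step ratio: r(k) = (-1/3) * (k-2) (k+4/5) / [(k-3/4) (k-1/2) (k+1)] - rational in k, leading ratio (-1/3); with t_0 = 4/3, classification follows.


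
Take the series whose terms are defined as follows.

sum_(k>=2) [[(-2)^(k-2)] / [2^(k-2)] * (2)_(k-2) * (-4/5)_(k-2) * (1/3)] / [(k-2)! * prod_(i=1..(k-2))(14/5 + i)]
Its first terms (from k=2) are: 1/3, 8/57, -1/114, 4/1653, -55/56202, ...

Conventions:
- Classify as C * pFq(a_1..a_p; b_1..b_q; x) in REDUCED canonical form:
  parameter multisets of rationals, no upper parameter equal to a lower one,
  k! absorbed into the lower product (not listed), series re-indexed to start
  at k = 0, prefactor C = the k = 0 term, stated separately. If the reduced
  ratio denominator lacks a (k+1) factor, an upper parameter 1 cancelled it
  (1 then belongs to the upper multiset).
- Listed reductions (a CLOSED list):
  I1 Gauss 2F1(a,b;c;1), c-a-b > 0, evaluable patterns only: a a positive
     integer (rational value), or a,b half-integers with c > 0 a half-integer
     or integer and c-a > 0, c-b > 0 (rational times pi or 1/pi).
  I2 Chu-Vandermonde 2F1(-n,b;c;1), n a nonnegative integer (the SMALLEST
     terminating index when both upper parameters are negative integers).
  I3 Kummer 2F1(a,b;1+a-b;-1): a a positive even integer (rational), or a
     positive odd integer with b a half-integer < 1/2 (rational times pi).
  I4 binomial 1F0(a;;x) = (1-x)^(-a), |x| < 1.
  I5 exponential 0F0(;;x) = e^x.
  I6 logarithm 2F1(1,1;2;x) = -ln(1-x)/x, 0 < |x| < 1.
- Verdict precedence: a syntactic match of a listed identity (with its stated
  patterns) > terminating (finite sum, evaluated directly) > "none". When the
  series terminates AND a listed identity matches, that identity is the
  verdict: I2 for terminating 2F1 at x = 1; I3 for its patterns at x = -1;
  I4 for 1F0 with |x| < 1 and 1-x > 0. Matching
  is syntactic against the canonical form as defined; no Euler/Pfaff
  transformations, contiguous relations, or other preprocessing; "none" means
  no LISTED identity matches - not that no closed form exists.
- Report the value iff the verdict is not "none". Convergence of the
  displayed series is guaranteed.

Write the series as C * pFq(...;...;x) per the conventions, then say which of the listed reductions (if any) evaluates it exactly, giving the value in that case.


Prefactor 1/3, argument -1: 2F1 with upper {-4/5, 2} over lower {19/5}. Verdict: the Kummer evaluation I3 applies (x = -1; c = 19/5 equals 1+a-b for upper {-4/5, 2}: listed pattern). Value: 7/15.

Structural cue: with t_0 = 1/3, the two k-th powers (prefactor 1/3) combine into one argument.
Adjacent-term ratio: r(k) = (-1) * (k-4/5) (k+2) / [(k+19/5) (k+1)] - rational; roots negated = parameters, x = (-1), C = 1/3.


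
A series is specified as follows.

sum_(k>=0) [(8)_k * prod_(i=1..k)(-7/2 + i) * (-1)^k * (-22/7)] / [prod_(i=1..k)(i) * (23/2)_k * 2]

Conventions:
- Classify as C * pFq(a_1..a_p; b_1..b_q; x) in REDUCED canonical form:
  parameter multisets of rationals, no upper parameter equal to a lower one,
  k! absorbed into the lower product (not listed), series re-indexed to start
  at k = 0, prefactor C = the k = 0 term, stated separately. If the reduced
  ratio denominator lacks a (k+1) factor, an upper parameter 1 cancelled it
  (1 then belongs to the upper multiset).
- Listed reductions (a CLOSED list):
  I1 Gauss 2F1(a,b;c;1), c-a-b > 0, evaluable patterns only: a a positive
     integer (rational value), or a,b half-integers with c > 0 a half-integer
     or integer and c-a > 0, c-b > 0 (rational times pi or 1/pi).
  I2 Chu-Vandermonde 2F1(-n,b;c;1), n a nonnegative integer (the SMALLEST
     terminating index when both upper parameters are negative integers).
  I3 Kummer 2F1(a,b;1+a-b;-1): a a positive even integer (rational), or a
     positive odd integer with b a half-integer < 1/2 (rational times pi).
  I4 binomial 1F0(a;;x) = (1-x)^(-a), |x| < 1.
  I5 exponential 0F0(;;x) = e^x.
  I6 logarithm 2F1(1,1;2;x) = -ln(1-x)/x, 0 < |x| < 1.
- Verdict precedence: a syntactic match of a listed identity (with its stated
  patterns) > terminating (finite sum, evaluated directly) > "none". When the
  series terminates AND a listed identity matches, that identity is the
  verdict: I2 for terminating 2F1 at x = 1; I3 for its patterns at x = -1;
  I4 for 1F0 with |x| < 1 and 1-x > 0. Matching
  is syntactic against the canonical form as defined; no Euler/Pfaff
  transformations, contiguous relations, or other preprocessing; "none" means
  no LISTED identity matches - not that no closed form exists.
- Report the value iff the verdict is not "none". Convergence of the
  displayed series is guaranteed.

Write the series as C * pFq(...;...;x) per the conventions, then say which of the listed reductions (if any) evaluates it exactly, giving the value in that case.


This is -11/7 * 2F1(-5/2, 8; 23/2; -1) in reduced canonical form. Verdict: Kummer's theorem (I3) matches (x = -1; c = 23/2 equals 1+a-b for upper {-5/2, 8}: listed pattern). Hence: -10659/1792.

Structural cue: t_0 being -11/7, the constant factors (C = -11/7, x = -1) combine into one prefactor.
Adjacent-term ratio: r(k) = (-1) * (k-5/2) (k+8) / [(k+23/2) (k+1)] - rational in k, leading ratio (-1); with t_0 = -11/7, classification follows.


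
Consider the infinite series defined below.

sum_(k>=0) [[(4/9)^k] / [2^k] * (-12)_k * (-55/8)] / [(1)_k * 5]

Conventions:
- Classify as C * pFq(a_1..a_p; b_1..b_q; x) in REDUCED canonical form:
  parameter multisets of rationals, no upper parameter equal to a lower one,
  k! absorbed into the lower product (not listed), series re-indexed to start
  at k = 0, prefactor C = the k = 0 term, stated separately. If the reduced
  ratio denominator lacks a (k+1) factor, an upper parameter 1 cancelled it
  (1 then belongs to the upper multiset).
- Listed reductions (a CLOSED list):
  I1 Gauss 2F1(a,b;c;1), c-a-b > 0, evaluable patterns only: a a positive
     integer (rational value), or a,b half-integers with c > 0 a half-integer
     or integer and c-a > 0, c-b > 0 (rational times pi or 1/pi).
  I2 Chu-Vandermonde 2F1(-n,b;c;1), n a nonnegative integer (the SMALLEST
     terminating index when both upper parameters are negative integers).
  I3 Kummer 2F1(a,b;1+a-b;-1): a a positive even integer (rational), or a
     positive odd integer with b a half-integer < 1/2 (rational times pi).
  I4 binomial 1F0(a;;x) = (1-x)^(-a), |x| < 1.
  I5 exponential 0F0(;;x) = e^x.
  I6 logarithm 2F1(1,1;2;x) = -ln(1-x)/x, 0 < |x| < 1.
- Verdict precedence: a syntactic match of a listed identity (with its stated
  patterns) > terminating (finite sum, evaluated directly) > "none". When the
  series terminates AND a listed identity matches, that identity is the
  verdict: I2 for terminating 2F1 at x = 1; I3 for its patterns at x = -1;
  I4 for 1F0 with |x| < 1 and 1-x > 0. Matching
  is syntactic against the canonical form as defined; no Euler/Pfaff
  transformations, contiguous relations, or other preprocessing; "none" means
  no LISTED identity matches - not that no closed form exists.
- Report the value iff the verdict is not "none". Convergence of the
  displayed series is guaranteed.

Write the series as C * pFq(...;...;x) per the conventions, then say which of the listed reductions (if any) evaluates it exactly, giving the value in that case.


Canonical form: C = -11/8 times 1F0 with upper {-12}, lower {-}, x = 2/9. Verdict: the binomial series (I4) matches (the 1F0 binomial series: exponent 12, x = 2/9). Value: -152254159211/2259436291848.

Key observation: t_0 being -11/8, (1)_k (C = -11/8) is k! itself.
Adjacent-term ratio: r(k) = (2/9) * (k-12) / [(k+1)] - rational in k, leading ratio (2/9); with t_0 = -11/8, classification follows.


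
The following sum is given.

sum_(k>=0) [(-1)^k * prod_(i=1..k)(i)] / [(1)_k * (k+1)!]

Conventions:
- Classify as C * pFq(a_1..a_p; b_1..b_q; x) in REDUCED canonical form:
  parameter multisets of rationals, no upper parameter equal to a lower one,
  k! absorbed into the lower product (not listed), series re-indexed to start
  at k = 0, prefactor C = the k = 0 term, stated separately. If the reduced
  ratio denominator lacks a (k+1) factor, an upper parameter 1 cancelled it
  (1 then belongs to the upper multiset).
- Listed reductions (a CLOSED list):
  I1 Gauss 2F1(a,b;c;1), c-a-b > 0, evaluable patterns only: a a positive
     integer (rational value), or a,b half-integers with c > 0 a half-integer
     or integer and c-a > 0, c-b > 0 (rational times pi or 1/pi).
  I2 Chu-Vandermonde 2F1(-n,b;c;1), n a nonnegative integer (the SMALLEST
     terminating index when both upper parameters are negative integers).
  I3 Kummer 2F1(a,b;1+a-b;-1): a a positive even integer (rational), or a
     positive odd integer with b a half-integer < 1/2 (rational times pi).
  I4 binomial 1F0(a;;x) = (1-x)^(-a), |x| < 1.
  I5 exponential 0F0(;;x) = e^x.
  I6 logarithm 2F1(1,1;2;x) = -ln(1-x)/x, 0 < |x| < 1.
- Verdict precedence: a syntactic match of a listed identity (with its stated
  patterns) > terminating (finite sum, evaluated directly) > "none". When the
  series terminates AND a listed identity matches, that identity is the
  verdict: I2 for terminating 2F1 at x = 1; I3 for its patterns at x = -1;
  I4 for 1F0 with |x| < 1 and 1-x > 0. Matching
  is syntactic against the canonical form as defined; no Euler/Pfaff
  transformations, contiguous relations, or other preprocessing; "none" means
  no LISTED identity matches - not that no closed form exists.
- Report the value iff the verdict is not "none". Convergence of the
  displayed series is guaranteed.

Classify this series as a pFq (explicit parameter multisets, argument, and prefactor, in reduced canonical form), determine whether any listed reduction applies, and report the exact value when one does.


At argument -1: a 1F1 with upper {1}, lower {2}, scaled by C = 1. Verdict: none. No listed pattern accepts 1F1(1; 2; -1).

First insight: from the first term 1: (1)_k (C = 1, x = -1) is k! itself.
Term ratio: r(k) = (-1) * (k+1) / [(k+2) (k+1)] - rational; roots negated = parameters, x = (-1), C = 1.


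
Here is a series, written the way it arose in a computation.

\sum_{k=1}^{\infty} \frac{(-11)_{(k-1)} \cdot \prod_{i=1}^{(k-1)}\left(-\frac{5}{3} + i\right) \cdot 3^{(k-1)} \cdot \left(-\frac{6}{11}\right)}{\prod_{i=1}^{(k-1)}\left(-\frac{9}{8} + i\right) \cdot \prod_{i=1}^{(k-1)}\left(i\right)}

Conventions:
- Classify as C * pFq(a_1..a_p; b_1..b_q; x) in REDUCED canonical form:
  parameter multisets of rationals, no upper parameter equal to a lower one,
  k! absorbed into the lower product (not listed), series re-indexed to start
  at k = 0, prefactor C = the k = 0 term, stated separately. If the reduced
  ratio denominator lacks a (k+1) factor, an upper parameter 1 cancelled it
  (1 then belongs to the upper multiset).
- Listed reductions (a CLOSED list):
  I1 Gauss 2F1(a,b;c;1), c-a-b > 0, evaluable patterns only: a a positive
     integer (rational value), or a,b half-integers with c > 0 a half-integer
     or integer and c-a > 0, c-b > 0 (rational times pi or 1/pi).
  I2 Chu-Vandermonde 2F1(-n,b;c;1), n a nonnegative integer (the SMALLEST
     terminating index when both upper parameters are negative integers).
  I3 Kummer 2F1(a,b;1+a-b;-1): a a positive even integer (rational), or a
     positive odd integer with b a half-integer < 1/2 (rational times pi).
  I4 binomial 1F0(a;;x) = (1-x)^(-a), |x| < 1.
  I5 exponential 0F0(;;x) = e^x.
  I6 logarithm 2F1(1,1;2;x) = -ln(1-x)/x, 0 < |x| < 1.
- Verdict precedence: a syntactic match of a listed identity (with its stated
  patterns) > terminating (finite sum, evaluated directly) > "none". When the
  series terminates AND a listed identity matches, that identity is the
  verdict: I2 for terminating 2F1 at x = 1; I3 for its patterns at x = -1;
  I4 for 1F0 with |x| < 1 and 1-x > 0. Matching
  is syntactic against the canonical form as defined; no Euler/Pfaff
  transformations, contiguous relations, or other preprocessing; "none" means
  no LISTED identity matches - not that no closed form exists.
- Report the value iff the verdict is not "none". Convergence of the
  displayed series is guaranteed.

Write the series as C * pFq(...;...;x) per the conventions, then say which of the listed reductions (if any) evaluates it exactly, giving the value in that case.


With C = -\frac{6}{11}: the canonical form is 2F1(-11, -\frac{2}{3}; -\frac{1}{8}; 3). Verdict: terminating - upper -11 stops the sum at k = 11; the 12 terms are added exactly. Exact value: \frac{4730598598930}{8314372143}.

Structural cue: t_0 = -\frac{6}{11} here, and the lower running product (C = -6/11, x = 3) is a rising factorial.
Ratio: r(k) = 3 * (k-11) (k-\frac{2}{3}) / [(k-\frac{1}{8}) (k+1)] ; factor over Q: parameters, x = 3, and C = -\frac{6}{11}.


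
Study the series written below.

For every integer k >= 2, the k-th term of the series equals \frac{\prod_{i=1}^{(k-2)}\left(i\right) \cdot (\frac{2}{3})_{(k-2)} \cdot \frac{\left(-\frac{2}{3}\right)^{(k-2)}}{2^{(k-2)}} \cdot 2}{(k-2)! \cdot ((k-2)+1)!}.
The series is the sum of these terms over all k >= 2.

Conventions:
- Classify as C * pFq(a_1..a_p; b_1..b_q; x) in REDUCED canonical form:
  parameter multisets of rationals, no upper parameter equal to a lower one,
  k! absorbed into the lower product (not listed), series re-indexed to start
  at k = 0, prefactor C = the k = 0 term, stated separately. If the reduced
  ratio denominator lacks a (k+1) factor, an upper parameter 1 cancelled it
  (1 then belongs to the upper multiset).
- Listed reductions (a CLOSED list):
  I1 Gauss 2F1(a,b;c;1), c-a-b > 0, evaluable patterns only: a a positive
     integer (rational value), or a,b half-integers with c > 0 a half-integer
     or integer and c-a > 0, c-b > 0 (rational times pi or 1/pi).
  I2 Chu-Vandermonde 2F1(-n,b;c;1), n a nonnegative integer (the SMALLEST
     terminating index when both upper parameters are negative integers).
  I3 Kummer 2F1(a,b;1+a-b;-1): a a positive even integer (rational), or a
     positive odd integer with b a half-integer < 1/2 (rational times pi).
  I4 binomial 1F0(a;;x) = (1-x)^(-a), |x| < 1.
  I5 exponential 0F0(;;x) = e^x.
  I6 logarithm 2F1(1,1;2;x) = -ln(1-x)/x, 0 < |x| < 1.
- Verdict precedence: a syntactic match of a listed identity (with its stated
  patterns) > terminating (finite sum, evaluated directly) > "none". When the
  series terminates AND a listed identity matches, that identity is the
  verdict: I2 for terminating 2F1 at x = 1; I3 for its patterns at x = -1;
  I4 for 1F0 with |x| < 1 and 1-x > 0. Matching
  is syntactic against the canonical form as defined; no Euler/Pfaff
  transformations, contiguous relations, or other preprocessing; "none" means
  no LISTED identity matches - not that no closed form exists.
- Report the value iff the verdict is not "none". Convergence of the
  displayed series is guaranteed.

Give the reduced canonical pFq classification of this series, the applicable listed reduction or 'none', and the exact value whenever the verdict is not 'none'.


Classification (C = 2): 2F1 with upper {\frac{2}{3}, 1}, lower {2}, argument x = -\frac{1}{3}. Verdict: none. A 2F1 with upper {\frac{2}{3}, 1} fits none of I1-I6 at x = -\frac{1}{3}; the sum runs forever.

Key observation: x = -\frac{1}{3} and the two k-th powers (C = 2, x = -1/3) combine into one argument.
Step ratio: r(k) = -\frac{1}{3} * (k+\frac{2}{3}) (k+1) / [(k+2) (k+1)] - poly over poly, x = -\frac{1}{3} from leading terms; C = 2 at k = 0.


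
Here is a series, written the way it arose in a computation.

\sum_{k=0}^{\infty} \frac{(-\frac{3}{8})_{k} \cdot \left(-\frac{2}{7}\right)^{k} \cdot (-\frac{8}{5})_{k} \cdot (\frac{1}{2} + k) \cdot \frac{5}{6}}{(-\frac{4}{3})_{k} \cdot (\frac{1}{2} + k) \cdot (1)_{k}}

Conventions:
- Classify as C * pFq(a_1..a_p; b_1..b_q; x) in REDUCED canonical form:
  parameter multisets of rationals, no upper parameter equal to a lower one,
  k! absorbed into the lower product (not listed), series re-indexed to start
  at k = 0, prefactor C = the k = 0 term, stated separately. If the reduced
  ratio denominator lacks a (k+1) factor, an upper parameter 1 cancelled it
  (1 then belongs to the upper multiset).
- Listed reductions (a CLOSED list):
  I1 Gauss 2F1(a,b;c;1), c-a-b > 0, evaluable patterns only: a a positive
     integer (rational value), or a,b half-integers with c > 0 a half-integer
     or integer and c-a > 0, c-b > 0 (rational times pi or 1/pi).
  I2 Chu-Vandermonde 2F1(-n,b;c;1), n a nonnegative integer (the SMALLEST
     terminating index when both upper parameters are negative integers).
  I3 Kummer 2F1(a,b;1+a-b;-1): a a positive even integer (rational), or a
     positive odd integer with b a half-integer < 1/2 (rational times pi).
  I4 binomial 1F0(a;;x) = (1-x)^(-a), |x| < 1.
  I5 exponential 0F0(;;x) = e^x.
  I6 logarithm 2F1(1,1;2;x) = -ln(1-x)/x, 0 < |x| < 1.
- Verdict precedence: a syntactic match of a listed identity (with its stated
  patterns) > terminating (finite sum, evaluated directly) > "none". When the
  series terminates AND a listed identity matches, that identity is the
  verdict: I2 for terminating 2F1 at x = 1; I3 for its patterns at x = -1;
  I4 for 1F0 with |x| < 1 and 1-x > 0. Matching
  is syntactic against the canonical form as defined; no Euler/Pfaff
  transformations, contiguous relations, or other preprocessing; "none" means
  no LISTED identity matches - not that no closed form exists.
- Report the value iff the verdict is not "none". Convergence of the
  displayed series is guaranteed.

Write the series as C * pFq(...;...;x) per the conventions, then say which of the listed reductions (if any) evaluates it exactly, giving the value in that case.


Reduced: x = -\frac{2}{7}, 2F1, upper = {-\frac{8}{5}, -\frac{3}{8}}, lower = {-\frac{4}{3}}, C = \frac{5}{6}. Verdict: none. A 2F1 with upper {-\frac{8}{5}, -\frac{3}{8}} fits none of I1-I6 at x = -\frac{2}{7}; the sum runs forever.

The tell: from the first term \frac{5}{6}: the factor k + 1/2 cancels (top and bottom), leaving C = 5/6.
Term ratio: r(k) = -\frac{2}{7} * (k-\frac{8}{5}) (k-\frac{3}{8}) / [(k-\frac{4}{3}) (k+1)] - rational in k. x = -\frac{2}{7}; t_0 = \frac{5}{6}; negate the roots.


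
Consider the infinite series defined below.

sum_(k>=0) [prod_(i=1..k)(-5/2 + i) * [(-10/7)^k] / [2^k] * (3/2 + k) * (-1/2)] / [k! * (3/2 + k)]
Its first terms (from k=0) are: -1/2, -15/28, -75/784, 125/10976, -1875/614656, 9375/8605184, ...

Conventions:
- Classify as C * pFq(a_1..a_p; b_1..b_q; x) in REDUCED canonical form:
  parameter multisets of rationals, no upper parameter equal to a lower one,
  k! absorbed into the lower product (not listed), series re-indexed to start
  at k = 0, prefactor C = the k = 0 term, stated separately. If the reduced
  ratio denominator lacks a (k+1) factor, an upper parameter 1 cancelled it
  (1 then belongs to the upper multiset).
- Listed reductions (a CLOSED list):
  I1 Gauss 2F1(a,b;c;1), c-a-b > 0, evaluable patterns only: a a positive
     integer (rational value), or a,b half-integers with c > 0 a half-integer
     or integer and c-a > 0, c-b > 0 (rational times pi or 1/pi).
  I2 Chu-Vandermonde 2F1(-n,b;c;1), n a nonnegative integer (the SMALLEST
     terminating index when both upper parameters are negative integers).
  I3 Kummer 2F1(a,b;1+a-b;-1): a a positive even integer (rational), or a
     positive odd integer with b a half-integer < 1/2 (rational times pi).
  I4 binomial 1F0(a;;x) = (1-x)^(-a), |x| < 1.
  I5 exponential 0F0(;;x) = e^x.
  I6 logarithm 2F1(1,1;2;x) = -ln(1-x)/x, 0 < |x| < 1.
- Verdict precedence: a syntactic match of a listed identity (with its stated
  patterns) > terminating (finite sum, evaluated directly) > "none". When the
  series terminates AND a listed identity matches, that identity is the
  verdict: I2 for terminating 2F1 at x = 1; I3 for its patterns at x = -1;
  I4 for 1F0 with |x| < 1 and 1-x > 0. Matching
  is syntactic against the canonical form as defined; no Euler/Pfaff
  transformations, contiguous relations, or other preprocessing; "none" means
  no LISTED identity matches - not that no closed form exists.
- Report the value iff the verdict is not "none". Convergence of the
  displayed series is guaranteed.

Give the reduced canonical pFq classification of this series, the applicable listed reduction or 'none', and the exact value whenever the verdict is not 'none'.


Reduced: x = -5/7, 1F0, upper = {-3/2}, lower = {-}, C = -1/2. Verdict: the binomial series (I4) applies (the 1F0 binomial series: exponent 3/2, x = -5/7). Sum: (-1/2) * (12/7)^(3/2).

First insight: from the first term -1/2: the running product (C = -1/2) telescopes to a rising factorial.
Step ratio: r(k) = (-5/7) * (k-3/2) / [(k+1)] - rational in k, leading ratio (-5/7); with t_0 = -1/2, classification follows.


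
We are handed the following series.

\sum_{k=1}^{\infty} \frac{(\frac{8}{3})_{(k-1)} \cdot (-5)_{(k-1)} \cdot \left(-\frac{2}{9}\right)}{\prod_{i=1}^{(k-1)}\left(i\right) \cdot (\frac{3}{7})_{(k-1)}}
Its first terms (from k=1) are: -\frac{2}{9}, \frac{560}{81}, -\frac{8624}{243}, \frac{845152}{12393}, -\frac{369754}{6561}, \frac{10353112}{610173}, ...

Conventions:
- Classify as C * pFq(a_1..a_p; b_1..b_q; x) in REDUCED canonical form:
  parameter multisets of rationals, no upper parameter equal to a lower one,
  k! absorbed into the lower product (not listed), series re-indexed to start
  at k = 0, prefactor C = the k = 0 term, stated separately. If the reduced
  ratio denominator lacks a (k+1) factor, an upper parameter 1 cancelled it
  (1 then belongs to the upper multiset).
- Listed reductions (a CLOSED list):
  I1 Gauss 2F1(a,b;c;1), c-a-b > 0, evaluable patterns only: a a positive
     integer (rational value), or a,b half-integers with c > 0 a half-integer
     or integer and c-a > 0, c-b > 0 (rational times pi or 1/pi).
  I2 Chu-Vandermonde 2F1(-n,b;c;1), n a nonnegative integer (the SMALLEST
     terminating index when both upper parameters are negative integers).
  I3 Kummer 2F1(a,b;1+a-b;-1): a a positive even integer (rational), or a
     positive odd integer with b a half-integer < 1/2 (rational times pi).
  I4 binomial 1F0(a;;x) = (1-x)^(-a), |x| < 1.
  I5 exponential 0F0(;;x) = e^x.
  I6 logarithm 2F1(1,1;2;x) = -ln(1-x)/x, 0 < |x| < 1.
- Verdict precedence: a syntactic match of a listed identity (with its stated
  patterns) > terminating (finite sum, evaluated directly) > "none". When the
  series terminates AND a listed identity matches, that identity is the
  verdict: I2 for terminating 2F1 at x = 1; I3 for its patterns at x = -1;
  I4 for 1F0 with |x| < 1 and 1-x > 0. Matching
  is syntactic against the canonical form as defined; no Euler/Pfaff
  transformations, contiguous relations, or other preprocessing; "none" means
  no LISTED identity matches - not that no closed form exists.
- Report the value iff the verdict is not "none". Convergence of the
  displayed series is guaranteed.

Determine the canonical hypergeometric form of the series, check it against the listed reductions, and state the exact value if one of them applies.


First insight: x = 1 and the product of the first k integers (C = -2/9, x = 1) is k!.
Term ratio: r(k) = 1 * (k-5) (k+\frac{8}{3}) / [(k+\frac{3}{7}) (k+1)] - poly over poly, x = 1 from leading terms; C = -\frac{2}{9} at k = 0.

x = 1 here; the reduced form reads 2F1, upper {-5, \frac{8}{3}}, lower {\frac{3}{7}}, C = -\frac{2}{9}. Verdict at x = 1: Chu-Vandermonde (I2) matches (terminating 2F1 at x = 1 with n = 5, b = 8/3, c = \frac{3}{7}). Sum: \frac{90428}{10372941}.


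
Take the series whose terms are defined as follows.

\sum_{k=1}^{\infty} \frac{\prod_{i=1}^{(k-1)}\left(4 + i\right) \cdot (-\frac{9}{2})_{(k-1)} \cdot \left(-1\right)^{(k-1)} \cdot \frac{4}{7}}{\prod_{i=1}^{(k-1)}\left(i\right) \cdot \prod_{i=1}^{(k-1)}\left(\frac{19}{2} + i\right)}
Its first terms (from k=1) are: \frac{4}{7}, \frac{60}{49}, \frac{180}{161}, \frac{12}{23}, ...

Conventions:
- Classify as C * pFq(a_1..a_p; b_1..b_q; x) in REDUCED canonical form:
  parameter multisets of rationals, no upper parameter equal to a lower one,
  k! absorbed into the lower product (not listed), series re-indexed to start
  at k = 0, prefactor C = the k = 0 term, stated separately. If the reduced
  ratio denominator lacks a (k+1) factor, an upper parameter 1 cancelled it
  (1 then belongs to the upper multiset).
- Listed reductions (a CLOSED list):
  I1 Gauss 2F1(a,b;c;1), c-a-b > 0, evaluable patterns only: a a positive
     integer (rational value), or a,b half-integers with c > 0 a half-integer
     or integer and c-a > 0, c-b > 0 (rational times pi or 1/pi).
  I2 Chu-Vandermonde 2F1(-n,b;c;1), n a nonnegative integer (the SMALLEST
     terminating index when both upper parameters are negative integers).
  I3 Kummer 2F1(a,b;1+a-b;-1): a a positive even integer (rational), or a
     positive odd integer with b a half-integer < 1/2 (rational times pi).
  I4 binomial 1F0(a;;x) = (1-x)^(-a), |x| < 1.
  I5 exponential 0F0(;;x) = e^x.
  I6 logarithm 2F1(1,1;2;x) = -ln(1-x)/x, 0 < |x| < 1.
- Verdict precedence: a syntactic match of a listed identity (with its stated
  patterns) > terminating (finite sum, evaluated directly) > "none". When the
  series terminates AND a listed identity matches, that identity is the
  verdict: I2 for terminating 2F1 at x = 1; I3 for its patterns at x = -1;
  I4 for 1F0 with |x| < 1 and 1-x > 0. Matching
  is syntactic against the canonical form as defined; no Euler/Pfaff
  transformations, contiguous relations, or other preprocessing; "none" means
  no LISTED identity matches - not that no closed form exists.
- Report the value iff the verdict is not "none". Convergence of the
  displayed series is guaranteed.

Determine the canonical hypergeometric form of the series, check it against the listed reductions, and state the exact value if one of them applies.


Canonical form: C = \frac{4}{7} times 2F1 with upper {-\frac{9}{2}, 5}, lower {\frac{21}{2}}, x = -1. Verdict: this is Kummer (I3) (x = -1; c = \frac{21}{2} equals 1+a-b for upper {-\frac{9}{2}, 5}: listed pattern). Its exact value is \frac{2078505}{1835008} \cdot \pi.

Structural cue: with t_0 = \frac{4}{7}, the running product (C = 4/7, x = -1) telescopes to a rising factorial.
Consecutive-term ratio: r(k) = -1 * (k-\frac{9}{2}) (k+5) / [(k+\frac{21}{2}) (k+1)] - rational; roots negated = parameters, x = -1, C = \frac{4}{7}.
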